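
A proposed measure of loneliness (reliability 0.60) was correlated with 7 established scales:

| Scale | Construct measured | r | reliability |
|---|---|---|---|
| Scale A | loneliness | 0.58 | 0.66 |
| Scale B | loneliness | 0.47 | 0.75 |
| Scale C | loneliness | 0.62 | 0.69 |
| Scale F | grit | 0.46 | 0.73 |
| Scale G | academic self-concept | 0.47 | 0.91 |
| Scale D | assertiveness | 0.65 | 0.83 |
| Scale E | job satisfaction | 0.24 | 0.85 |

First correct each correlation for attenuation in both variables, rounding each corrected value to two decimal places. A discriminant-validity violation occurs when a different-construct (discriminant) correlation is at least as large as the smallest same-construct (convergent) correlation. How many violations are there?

2

Disattenuated r (r / √(r_scale · r_new)):
  Scale A (conv): 0.58 / √(0.66·0.60) = 0.92
  Scale B (conv): 0.47 / √(0.75·0.60) = 0.70
  Scale C (conv): 0.62 / √(0.69·0.60) = 0.96
  Scale F (disc): 0.46 / √(0.73·0.60) = 0.70
  Scale G (disc): 0.47 / √(0.91·0.60) = 0.64
  Scale D (disc): 0.65 / √(0.83·0.60) = 0.92
  Scale E (disc): 0.24 / √(0.85·0.60) = 0.34
Smallest convergent = 0.70. Discriminant values: 0.70, 0.64, 0.92, 0.34; count ≥ 0.70 → 2.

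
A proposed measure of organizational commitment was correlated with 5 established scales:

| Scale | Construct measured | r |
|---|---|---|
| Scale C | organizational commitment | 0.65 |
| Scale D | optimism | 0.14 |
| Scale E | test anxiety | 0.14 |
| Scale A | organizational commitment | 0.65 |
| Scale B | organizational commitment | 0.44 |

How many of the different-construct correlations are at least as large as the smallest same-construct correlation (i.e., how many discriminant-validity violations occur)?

Convergent (same construct = organizational commitment): Scale C, Scale A, Scale B.
Smallest convergent = 0.44. Discriminant values: 0.14, 0.14; count ≥ 0.44 → 0.

0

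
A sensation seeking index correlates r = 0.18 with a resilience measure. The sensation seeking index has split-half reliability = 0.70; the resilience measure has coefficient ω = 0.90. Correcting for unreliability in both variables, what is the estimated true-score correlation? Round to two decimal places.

r_true = r_obs / √(r_xx · r_yy) = 0.18 / √(0.70 × 0.90) = 0.18 / √0.6300 = 0.18 / 0.7937 ≈ 0.23.

0.23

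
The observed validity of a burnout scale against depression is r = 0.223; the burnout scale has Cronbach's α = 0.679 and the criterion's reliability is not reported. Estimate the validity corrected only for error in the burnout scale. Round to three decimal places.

Single correction: r_c = r_obs / √r_xx = 0.223 / √0.679 = 0.223 / 0.8240 ≈ 0.271.

0.271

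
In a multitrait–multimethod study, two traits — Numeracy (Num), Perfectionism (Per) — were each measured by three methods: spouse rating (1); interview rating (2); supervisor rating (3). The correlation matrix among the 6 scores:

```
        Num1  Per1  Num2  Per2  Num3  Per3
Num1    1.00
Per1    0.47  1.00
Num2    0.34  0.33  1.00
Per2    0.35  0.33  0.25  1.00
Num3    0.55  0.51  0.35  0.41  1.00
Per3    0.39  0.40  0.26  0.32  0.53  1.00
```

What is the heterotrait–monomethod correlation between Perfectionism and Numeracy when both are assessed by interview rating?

Different traits, same method: r(Per2, Num2) = 0.25.

0.25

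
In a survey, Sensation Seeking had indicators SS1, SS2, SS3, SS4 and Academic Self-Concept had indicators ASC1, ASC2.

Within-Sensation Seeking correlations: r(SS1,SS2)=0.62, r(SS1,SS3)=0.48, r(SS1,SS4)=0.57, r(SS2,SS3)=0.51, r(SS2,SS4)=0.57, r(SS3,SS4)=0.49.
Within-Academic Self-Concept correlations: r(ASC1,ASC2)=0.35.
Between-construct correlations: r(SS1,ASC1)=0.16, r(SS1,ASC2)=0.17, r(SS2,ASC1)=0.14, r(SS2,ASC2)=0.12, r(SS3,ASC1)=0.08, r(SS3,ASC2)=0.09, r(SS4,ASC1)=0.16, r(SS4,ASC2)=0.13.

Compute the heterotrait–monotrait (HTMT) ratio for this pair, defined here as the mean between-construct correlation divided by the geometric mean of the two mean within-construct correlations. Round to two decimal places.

Mean between = 1.05/8 = 0.1313.
Mean within-SS = 3.24/6 = 0.5400; mean within-ASC = 0.35/1 = 0.3500.
Geometric mean = √(0.5400 × 0.3500) = 0.4347.
HTMT = 0.1313 / 0.4347 = 0.30.

0.30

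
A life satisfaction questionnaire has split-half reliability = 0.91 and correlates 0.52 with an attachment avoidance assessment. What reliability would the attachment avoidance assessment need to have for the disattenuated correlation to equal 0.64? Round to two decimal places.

r_true = r_obs / √(r_xx · r_yy) ⇒ 0.64 = 0.52 / √(0.91 · r_yy).
√(0.91 · r_yy) = 0.52 / 0.64 = 0.8125; 0.91 · r_yy = 0.6602; r_yy = 0.6602 / 0.91 ≈ 0.73.

0.73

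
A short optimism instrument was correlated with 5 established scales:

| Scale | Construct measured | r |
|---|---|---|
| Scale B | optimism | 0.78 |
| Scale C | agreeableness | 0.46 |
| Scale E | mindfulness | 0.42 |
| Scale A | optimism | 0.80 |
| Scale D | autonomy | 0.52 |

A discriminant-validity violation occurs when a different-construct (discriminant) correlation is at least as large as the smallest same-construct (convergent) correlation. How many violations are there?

0

Convergent (same construct = optimism): Scale B, Scale A.
Smallest convergent = 0.78. Discriminant values: 0.46, 0.42, 0.52; count ≥ 0.78 → 0.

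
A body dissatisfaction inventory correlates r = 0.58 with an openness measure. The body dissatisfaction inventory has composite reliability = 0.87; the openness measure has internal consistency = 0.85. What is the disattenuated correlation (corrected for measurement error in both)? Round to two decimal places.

0.67

r_true = r_obs / √(r_xx · r_yy) = 0.58 / √(0.87 × 0.85) = 0.58 / √0.7395 = 0.58 / 0.8599 ≈ 0.67.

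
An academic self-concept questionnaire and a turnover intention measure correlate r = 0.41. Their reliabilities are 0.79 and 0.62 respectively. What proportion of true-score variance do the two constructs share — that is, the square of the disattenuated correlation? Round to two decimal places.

0.34

Disattenuated r = 0.41 / √(0.79 × 0.62) = 0.41 / 0.6999 = 0.5858.
Shared true-score variance = 0.5858² = 0.3432 ≈ 0.34.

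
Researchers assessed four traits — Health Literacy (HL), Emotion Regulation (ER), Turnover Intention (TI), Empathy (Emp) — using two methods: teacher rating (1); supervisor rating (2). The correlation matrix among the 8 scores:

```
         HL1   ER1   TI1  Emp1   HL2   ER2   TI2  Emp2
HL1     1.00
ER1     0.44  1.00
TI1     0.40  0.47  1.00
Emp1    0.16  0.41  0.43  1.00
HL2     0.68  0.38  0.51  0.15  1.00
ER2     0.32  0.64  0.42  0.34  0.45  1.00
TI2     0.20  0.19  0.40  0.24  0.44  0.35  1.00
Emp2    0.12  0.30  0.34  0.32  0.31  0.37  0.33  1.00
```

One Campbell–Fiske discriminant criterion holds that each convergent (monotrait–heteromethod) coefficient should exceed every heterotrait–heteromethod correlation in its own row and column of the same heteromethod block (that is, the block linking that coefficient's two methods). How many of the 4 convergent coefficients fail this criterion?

Each convergent coefficient versus the relevant comparison correlations:
HL (methods 1·2): 0.68 vs {0.32, 0.38, 0.20, 0.51, 0.12, 0.15} → pass.
ER (methods 1·2): 0.64 vs {0.38, 0.32, 0.19, 0.42, 0.30, 0.34} → pass.
TI (methods 1·2): 0.40 vs {0.51, 0.20, 0.42, 0.19, 0.34, 0.24} → fail.
Emp (methods 1·2): 0.32 vs {0.15, 0.12, 0.34, 0.30, 0.24, 0.34} → fail.
2 of 4 fail.

2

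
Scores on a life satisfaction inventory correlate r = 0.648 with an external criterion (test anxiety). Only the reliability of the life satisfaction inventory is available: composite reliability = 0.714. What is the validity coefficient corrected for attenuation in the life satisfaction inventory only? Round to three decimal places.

Single correction: r_c = r_obs / √r_xx = 0.648 / √0.714 = 0.648 / 0.8450 ≈ 0.767.

0.767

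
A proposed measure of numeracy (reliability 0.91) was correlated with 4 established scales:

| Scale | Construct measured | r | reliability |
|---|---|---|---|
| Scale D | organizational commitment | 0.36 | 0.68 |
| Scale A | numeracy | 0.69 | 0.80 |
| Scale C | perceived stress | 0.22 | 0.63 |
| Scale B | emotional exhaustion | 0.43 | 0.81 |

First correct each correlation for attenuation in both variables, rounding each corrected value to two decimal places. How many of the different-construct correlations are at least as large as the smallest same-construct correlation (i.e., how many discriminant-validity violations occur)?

0

Disattenuated r (r / √(r_scale · r_new)):
  Scale D (disc): 0.36 / √(0.68·0.91) = 0.46
  Scale A (conv): 0.69 / √(0.80·0.91) = 0.81
  Scale C (disc): 0.22 / √(0.63·0.91) = 0.29
  Scale B (disc): 0.43 / √(0.81·0.91) = 0.50
Smallest convergent = 0.81. Discriminant values: 0.46, 0.29, 0.50; count ≥ 0.81 → 0.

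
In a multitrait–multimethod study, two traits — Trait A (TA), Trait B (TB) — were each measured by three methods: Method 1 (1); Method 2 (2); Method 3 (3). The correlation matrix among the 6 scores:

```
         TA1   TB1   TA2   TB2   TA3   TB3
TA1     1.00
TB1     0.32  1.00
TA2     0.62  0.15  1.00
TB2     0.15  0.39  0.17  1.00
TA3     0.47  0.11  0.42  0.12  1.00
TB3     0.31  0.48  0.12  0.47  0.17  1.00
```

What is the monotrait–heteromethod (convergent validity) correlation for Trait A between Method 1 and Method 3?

Same trait (TA), different methods: r(TA1, TA3) = 0.47.

0.47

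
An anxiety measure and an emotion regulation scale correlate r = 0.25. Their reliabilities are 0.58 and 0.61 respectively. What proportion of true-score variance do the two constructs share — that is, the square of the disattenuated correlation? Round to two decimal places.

Disattenuated r = 0.25 / √(0.58 × 0.61) = 0.25 / 0.5948 = 0.4203.
Shared true-score variance = 0.4203² = 0.1767 ≈ 0.18.

0.18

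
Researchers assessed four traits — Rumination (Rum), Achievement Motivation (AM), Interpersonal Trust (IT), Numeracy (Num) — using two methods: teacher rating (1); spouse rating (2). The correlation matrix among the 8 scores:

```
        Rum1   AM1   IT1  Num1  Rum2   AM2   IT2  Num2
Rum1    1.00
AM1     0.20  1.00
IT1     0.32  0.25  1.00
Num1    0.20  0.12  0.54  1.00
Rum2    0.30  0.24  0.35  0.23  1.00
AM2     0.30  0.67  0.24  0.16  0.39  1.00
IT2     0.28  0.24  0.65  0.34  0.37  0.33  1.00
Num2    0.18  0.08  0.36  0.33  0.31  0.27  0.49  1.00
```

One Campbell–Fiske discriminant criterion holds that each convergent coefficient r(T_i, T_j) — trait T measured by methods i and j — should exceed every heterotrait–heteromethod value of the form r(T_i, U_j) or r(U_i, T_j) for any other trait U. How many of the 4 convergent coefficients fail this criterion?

Checking each validity diagonal entry against its comparison values:
Rum (methods 1·2): 0.30 vs {0.30, 0.24, 0.28, 0.35, 0.18, 0.23} → fail.
AM (methods 1·2): 0.67 vs {0.24, 0.30, 0.24, 0.24, 0.08, 0.16} → pass.
IT (methods 1·2): 0.65 vs {0.35, 0.28, 0.24, 0.24, 0.36, 0.34} → pass.
Num (methods 1·2): 0.33 vs {0.23, 0.18, 0.16, 0.08, 0.34, 0.36} → fail.
2 of 4 fail.

2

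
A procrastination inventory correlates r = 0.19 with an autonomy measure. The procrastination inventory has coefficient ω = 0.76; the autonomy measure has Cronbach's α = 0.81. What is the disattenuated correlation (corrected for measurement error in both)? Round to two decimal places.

r_true = r_obs / √(r_xx · r_yy) = 0.19 / √(0.76 × 0.81) = 0.19 / √0.6156 = 0.19 / 0.7846 ≈ 0.24.

0.24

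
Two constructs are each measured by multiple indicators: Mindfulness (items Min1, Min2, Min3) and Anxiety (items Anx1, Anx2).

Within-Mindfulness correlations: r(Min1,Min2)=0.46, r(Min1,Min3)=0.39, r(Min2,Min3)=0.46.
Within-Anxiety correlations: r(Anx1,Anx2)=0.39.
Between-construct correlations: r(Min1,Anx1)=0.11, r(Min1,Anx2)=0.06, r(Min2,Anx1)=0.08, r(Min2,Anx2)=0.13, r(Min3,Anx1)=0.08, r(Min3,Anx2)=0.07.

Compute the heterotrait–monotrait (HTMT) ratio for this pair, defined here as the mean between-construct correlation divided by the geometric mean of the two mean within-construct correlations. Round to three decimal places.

Between-construct mean = 0.53/6 = 0.0883.
Mean within-Min = 1.31/3 = 0.4367; mean within-Anx = 0.39/1 = 0.3900.
Geometric mean = √(0.4367 × 0.3900) = 0.4127.
HTMT = 0.0883 / 0.4127 = 0.214.

0.214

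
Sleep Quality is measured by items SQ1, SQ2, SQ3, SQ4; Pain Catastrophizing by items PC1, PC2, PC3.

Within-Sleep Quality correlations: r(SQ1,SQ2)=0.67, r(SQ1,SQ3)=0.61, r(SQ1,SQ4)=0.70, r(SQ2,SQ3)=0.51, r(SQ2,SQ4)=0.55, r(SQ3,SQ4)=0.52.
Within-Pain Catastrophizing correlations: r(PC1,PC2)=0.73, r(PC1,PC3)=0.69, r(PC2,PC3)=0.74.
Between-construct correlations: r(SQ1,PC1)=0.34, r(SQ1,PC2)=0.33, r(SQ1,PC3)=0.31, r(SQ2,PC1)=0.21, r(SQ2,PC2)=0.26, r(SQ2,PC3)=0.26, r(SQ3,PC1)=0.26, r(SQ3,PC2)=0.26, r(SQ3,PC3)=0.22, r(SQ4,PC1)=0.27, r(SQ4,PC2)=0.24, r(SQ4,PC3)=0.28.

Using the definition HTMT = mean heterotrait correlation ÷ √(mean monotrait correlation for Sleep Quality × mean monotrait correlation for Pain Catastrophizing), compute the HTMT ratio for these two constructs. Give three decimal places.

0.413

Between-construct mean = 3.24/12 = 0.2700.
Mean within-SQ = 3.56/6 = 0.5933; mean within-PC = 2.16/3 = 0.7200.
Geometric mean = √(0.5933 × 0.7200) = 0.6536.
HTMT = 0.2700 / 0.6536 = 0.413.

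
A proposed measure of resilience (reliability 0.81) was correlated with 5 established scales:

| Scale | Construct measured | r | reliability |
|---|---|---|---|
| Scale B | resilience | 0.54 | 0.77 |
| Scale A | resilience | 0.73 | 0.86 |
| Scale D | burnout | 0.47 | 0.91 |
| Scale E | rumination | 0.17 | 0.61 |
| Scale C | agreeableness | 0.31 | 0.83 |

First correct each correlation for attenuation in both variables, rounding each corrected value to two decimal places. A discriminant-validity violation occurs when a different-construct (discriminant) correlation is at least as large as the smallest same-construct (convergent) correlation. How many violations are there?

Disattenuated r (r / √(r_scale · r_new)):
  Scale B (conv): 0.54 / √(0.77·0.81) = 0.68
  Scale A (conv): 0.73 / √(0.86·0.81) = 0.87
  Scale D (disc): 0.47 / √(0.91·0.81) = 0.55
  Scale E (disc): 0.17 / √(0.61·0.81) = 0.24
  Scale C (disc): 0.31 / √(0.83·0.81) = 0.38
Smallest convergent = 0.68. Discriminant values: 0.55, 0.24, 0.38; count ≥ 0.68 → 0.

0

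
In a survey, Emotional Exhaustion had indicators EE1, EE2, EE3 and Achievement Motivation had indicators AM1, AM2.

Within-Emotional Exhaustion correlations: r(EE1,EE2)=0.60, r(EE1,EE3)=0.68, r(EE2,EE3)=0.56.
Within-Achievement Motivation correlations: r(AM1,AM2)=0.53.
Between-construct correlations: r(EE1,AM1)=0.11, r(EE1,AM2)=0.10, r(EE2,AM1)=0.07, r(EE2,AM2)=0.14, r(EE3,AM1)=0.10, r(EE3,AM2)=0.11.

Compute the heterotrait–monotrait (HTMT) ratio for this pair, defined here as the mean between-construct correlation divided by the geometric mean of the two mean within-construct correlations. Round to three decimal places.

0.184

Mean heterotrait r = 0.63/6 = 0.1050.
Mean within-EE = 1.84/3 = 0.6133; mean within-AM = 0.53/1 = 0.5300.
Geometric mean = √(0.6133 × 0.5300) = 0.5701.
HTMT = 0.1050 / 0.5701 = 0.184.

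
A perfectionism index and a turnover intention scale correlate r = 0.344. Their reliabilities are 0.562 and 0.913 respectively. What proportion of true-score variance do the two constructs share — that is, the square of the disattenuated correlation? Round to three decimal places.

Disattenuated r = 0.344 / √(0.562 × 0.913) = 0.344 / 0.7163 = 0.4802.
Shared true-score variance = 0.4802² = 0.2306 ≈ 0.231.

0.231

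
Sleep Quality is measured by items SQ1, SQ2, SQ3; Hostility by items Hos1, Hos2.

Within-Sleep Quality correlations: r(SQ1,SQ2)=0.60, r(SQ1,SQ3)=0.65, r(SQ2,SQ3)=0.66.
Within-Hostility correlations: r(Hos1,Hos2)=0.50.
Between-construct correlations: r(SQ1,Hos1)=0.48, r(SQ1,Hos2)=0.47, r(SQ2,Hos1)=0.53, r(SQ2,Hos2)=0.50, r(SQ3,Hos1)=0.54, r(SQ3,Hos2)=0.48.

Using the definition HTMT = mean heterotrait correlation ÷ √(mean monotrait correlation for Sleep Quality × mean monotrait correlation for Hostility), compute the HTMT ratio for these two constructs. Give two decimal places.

Between-construct mean = 3.00/6 = 0.5000.
Mean within-SQ = 1.91/3 = 0.6367; mean within-Hos = 0.50/1 = 0.5000.
Geometric mean = √(0.6367 × 0.5000) = 0.5642.
HTMT = 0.5000 / 0.5642 = 0.89.

0.89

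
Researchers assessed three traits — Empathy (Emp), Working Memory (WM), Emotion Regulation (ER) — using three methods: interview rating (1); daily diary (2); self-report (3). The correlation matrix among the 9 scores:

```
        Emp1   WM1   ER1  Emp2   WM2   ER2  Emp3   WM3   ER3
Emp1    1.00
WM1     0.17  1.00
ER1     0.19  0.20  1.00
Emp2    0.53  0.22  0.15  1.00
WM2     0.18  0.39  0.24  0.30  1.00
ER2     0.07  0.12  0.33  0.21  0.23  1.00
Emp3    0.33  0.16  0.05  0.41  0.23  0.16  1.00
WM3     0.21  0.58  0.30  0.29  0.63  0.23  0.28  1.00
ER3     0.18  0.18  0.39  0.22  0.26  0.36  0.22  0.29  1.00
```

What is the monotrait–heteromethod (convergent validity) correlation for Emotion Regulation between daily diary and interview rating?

0.33

Same trait (ER), different methods: r(ER2, ER1) = 0.33.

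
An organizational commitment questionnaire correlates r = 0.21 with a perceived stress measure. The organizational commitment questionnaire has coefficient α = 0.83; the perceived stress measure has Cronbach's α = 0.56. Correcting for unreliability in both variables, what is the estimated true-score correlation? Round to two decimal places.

r_true = r_obs / √(r_xx · r_yy) = 0.21 / √(0.83 × 0.56) = 0.21 / √0.4648 = 0.21 / 0.6818 ≈ 0.31.

0.31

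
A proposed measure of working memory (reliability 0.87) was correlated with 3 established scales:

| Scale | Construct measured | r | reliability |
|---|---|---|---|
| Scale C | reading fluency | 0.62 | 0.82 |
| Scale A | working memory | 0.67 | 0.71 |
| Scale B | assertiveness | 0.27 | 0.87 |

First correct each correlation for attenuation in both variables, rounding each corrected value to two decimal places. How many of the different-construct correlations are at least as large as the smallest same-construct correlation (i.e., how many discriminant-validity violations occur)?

0

Disattenuated r (r / √(r_scale · r_new)):
  Scale C (disc): 0.62 / √(0.82·0.87) = 0.73
  Scale A (conv): 0.67 / √(0.71·0.87) = 0.85
  Scale B (disc): 0.27 / √(0.87·0.87) = 0.31
Smallest convergent = 0.85. Discriminant values: 0.73, 0.31; count ≥ 0.85 → 0.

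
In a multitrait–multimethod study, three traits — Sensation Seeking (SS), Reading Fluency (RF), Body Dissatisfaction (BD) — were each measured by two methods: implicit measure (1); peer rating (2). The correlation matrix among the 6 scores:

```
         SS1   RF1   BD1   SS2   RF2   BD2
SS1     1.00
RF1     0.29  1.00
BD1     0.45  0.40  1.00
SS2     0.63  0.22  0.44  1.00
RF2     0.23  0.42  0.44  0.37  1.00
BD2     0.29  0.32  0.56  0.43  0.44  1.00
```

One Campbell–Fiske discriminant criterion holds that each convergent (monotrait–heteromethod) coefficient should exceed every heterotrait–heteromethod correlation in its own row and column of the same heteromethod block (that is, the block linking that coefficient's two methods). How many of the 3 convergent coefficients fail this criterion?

1

Checking each validity diagonal entry against its comparison values:
SS (methods 1·2): 0.63 vs {0.23, 0.22, 0.29, 0.44} → pass.
RF (methods 1·2): 0.42 vs {0.22, 0.23, 0.32, 0.44} → fail.
BD (methods 1·2): 0.56 vs {0.44, 0.29, 0.44, 0.32} → pass.
1 of 3 fail.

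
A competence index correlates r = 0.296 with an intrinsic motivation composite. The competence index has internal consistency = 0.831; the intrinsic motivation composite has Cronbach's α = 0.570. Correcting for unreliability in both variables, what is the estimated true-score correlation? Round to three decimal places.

0.430

r_true = r_obs / √(r_xx · r_yy) = 0.296 / √(0.831 × 0.570) = 0.296 / √0.473670 = 0.296 / 0.6882 ≈ 0.430.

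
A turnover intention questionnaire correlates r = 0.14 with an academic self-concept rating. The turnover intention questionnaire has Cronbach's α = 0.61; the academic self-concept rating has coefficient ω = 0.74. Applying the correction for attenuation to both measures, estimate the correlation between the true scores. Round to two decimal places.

0.21

r_true = r_obs / √(r_xx · r_yy) = 0.14 / √(0.61 × 0.74) = 0.14 / √0.4514 = 0.14 / 0.6719 ≈ 0.21.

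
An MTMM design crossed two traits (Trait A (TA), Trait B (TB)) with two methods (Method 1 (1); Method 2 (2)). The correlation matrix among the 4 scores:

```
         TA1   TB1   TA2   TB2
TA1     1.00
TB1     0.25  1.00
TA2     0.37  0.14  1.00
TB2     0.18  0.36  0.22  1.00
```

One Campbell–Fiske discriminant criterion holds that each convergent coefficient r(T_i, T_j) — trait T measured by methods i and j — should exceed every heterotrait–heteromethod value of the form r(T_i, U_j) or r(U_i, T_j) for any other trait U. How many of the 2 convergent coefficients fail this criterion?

0

Each convergent coefficient versus the relevant comparison correlations:
TA (methods 1·2): 0.37 vs {0.18, 0.14} → pass.
TB (methods 1·2): 0.36 vs {0.14, 0.18} → pass.
0 of 2 fail.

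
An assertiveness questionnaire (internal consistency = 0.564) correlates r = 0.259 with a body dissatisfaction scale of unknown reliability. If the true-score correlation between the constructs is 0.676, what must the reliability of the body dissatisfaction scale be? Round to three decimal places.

0.260

r_true = r_obs / √(r_xx · r_yy) ⇒ 0.676 = 0.259 / √(0.564 · r_yy).
√(0.564 · r_yy) = 0.259 / 0.676 = 0.3831; 0.564 · r_yy = 0.1468; r_yy = 0.1468 / 0.564 ≈ 0.260.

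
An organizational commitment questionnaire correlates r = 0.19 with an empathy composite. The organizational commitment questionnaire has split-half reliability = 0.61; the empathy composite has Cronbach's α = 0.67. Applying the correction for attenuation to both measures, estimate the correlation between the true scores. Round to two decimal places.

r_true = r_obs / √(r_xx · r_yy) = 0.19 / √(0.61 × 0.67) = 0.19 / √0.4087 = 0.19 / 0.6393 ≈ 0.30.

0.30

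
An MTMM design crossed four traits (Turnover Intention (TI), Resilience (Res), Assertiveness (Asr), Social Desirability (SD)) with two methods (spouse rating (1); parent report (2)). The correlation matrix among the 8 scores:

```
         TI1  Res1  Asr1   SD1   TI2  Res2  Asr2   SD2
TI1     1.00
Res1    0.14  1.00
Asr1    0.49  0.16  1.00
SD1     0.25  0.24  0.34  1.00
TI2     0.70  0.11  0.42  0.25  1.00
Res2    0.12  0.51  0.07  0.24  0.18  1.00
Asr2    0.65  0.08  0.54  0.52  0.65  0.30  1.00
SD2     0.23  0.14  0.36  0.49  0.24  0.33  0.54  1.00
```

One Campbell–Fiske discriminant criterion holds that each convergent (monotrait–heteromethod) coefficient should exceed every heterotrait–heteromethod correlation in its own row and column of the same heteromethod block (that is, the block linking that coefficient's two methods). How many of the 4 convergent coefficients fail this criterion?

2

Convergent coefficients and their comparison sets:
TI (methods 1·2): 0.70 vs {0.12, 0.11, 0.65, 0.42, 0.23, 0.25} → pass.
Res (methods 1·2): 0.51 vs {0.11, 0.12, 0.08, 0.07, 0.14, 0.24} → pass.
Asr (methods 1·2): 0.54 vs {0.42, 0.65, 0.07, 0.08, 0.36, 0.52} → fail.
SD (methods 1·2): 0.49 vs {0.25, 0.23, 0.24, 0.14, 0.52, 0.36} → fail.
2 of 4 fail.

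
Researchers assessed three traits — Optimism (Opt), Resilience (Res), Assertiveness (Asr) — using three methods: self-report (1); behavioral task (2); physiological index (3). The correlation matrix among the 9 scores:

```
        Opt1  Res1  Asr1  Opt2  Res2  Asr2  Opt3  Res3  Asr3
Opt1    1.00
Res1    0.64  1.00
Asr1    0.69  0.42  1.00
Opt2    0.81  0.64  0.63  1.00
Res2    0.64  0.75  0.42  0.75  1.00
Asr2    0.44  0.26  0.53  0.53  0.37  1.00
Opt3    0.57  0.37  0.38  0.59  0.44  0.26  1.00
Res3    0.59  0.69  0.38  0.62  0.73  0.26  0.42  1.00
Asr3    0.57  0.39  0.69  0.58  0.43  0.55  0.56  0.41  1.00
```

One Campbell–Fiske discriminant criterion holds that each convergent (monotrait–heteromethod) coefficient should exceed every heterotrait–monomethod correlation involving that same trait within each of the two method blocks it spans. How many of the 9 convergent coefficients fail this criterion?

7

Each convergent coefficient versus the relevant comparison correlations:
Opt (methods 1·2): 0.81 vs {0.64, 0.75, 0.69, 0.53} → pass.
Opt (methods 1·3): 0.57 vs {0.64, 0.42, 0.69, 0.56} → fail.
Opt (methods 2·3): 0.59 vs {0.75, 0.42, 0.53, 0.56} → fail.
Res (methods 1·2): 0.75 vs {0.64, 0.75, 0.42, 0.37} → fail.
Res (methods 1·3): 0.69 vs {0.64, 0.42, 0.42, 0.41} → pass.
Res (methods 2·3): 0.73 vs {0.75, 0.42, 0.37, 0.41} → fail.
Asr (methods 1·2): 0.53 vs {0.69, 0.53, 0.42, 0.37} → fail.
Asr (methods 1·3): 0.69 vs {0.69, 0.56, 0.42, 0.41} → fail.
Asr (methods 2·3): 0.55 vs {0.53, 0.56, 0.37, 0.41} → fail.
7 of 9 fail.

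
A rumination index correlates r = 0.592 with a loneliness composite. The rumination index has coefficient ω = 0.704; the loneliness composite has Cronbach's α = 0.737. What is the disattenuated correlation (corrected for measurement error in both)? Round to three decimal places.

0.822

r_true = r_obs / √(r_xx · r_yy) = 0.592 / √(0.704 × 0.737) = 0.592 / √0.518848 = 0.592 / 0.7203 ≈ 0.822.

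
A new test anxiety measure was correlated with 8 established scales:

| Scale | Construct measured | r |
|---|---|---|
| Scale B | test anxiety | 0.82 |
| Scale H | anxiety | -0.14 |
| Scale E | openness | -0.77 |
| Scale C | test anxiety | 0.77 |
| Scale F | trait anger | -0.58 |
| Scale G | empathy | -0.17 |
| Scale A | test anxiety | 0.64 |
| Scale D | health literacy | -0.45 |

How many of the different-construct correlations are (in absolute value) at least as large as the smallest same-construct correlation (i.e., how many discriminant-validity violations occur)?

1

Convergent (same construct = test anxiety): Scale B, Scale C, Scale A.
Smallest convergent = 0.64. Discriminant |r|: 0.14, 0.77, 0.58, 0.17, 0.45; count ≥ 0.64 → 1.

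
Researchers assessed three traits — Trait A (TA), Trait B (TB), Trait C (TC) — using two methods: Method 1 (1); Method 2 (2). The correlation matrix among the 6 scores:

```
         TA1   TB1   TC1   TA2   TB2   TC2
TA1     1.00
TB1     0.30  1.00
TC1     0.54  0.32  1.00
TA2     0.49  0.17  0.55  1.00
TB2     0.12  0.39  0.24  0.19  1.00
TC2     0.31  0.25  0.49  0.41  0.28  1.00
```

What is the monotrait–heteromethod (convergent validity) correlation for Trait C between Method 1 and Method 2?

0.49

Same trait (TC), different methods: r(TC1, TC2) = 0.49.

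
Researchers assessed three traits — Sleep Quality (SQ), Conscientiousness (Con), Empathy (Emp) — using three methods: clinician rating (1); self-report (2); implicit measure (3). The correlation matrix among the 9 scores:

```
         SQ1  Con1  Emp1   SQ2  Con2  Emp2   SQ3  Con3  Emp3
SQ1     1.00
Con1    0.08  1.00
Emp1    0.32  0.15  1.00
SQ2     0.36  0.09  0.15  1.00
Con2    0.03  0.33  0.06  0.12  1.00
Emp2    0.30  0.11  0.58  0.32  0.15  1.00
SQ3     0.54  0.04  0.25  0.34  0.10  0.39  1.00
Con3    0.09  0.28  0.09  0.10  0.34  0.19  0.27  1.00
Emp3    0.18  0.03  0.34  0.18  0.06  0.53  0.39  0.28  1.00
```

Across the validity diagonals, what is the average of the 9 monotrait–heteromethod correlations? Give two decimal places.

0.40

Convergent values: 0.36, 0.54, 0.34, 0.33, 0.28, 0.34, 0.58, 0.34, 0.53; mean = 3.64/9 = 0.40.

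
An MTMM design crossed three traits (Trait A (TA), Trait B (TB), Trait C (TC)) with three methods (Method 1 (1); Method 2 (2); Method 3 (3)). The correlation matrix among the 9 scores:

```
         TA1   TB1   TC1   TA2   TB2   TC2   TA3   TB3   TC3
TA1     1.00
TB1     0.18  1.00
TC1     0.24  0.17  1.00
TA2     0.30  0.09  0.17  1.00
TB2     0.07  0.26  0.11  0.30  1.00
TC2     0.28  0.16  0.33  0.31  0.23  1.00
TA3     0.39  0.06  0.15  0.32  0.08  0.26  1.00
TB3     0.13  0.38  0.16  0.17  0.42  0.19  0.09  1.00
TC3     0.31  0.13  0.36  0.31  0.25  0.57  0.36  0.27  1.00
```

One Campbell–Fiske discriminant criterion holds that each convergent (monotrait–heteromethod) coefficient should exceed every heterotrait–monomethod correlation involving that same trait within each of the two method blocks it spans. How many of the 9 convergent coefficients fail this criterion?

Each convergent coefficient versus the relevant comparison correlations:
TA (methods 1·2): 0.30 vs {0.18, 0.30, 0.24, 0.31} → fail.
TA (methods 1·3): 0.39 vs {0.18, 0.09, 0.24, 0.36} → pass.
TA (methods 2·3): 0.32 vs {0.30, 0.09, 0.31, 0.36} → fail.
TB (methods 1·2): 0.26 vs {0.18, 0.30, 0.17, 0.23} → fail.
TB (methods 1·3): 0.38 vs {0.18, 0.09, 0.17, 0.27} → pass.
TB (methods 2·3): 0.42 vs {0.30, 0.09, 0.23, 0.27} → pass.
TC (methods 1·2): 0.33 vs {0.24, 0.31, 0.17, 0.23} → pass.
TC (methods 1·3): 0.36 vs {0.24, 0.36, 0.17, 0.27} → fail.
TC (methods 2·3): 0.57 vs {0.31, 0.36, 0.23, 0.27} → pass.
4 of 9 fail.

4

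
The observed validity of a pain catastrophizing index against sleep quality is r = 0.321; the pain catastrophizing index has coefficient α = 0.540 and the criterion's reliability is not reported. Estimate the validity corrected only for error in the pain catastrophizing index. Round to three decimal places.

0.437

Single correction: r_c = r_obs / √r_xx = 0.321 / √0.540 = 0.321 / 0.7348 ≈ 0.437.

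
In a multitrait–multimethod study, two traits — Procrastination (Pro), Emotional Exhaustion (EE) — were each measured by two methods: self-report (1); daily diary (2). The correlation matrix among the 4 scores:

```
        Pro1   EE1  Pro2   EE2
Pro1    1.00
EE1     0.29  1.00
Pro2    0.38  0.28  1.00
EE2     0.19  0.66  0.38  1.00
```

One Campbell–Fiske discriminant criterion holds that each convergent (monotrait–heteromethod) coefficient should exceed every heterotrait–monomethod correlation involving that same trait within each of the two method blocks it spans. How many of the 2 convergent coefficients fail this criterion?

1

Convergent coefficients and their comparison sets:
Pro (methods 1·2): 0.38 vs {0.29, 0.38} → fail.
EE (methods 1·2): 0.66 vs {0.29, 0.38} → pass.
1 of 2 fail.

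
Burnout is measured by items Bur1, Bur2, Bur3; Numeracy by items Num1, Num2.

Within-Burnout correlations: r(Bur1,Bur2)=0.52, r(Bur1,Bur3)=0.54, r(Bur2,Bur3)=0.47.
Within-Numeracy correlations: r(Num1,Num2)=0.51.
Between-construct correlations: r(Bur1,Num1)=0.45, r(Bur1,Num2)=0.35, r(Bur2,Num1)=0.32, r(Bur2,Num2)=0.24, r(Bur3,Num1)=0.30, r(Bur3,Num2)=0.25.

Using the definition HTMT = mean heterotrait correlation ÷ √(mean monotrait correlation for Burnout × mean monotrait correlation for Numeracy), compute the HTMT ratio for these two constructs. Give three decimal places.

0.624

Between-construct mean = 1.91/6 = 0.3183.
Mean within-Bur = 1.53/3 = 0.5100; mean within-Num = 0.51/1 = 0.5100.
Geometric mean = √(0.5100 × 0.5100) = 0.5100.
HTMT = 0.3183 / 0.5100 = 0.624.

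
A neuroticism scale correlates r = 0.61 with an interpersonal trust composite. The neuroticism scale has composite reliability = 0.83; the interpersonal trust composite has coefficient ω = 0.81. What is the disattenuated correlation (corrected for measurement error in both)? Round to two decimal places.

0.74

r_true = r_obs / √(r_xx · r_yy) = 0.61 / √(0.83 × 0.81) = 0.61 / √0.6723 = 0.61 / 0.8199 ≈ 0.74.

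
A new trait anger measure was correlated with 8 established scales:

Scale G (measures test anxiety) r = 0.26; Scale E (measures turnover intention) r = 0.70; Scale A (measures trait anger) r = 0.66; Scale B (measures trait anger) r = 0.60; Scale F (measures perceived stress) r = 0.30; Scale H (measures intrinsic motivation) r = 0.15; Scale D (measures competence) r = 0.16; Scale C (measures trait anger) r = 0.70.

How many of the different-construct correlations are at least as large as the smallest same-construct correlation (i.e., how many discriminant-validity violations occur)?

Convergent (same construct = trait anger): Scale A, Scale B, Scale C.
Smallest convergent = 0.60. Discriminant values: 0.26, 0.70, 0.30, 0.15, 0.16; count ≥ 0.60 → 1.

1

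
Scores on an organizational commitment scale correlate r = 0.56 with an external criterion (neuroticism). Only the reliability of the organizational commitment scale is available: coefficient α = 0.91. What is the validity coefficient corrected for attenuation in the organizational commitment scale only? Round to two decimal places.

Single correction: r_c = r_obs / √r_xx = 0.56 / √0.91 = 0.56 / 0.9539 ≈ 0.59.

0.59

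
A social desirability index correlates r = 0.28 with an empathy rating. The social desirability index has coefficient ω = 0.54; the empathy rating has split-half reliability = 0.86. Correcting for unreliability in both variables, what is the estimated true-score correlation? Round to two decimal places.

0.41

r_true = r_obs / √(r_xx · r_yy) = 0.28 / √(0.54 × 0.86) = 0.28 / √0.4644 = 0.28 / 0.6815 ≈ 0.41.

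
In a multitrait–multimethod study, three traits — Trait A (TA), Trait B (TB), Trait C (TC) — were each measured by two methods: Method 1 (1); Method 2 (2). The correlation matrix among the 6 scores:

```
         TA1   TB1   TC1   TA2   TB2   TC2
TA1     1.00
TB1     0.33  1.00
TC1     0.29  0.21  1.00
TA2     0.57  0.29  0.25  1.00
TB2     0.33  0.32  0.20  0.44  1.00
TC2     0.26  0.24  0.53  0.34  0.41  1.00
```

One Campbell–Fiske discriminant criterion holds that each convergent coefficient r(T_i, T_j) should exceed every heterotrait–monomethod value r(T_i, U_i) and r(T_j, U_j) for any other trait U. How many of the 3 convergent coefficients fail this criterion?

1

Each convergent coefficient versus the relevant comparison correlations:
TA (methods 1·2): 0.57 vs {0.33, 0.44, 0.29, 0.34} → pass.
TB (methods 1·2): 0.32 vs {0.33, 0.44, 0.21, 0.41} → fail.
TC (methods 1·2): 0.53 vs {0.29, 0.34, 0.21, 0.41} → pass.
1 of 3 fail.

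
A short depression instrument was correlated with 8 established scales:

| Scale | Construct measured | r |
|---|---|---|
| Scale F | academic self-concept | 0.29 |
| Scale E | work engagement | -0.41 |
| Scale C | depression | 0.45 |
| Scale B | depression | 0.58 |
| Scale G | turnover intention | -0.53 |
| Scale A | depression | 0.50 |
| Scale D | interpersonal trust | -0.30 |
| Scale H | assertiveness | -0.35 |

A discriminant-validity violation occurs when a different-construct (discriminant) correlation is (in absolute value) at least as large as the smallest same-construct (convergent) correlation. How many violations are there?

Convergent (same construct = depression): Scale C, Scale B, Scale A.
Smallest convergent = 0.45. Discriminant |r|: 0.29, 0.41, 0.53, 0.30, 0.35; count ≥ 0.45 → 1.

1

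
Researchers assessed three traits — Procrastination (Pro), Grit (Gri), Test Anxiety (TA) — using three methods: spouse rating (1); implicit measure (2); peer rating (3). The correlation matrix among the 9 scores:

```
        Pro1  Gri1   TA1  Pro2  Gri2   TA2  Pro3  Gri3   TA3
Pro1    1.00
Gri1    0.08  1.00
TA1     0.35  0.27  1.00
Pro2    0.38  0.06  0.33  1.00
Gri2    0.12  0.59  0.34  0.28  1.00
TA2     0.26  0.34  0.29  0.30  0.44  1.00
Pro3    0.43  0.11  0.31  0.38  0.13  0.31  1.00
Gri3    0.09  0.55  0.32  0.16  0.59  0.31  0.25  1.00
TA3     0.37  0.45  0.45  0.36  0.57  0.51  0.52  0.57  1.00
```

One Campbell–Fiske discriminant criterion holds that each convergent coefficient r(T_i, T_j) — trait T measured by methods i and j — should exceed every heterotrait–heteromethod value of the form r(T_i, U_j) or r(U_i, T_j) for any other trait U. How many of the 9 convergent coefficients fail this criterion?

3

Each convergent coefficient versus the relevant comparison correlations:
Pro (methods 1·2): 0.38 vs {0.12, 0.06, 0.26, 0.33} → pass.
Pro (methods 1·3): 0.43 vs {0.09, 0.11, 0.37, 0.31} → pass.
Pro (methods 2·3): 0.38 vs {0.16, 0.13, 0.36, 0.31} → pass.
Gri (methods 1·2): 0.59 vs {0.06, 0.12, 0.34, 0.34} → pass.
Gri (methods 1·3): 0.55 vs {0.11, 0.09, 0.45, 0.32} → pass.
Gri (methods 2·3): 0.59 vs {0.13, 0.16, 0.57, 0.31} → pass.
TA (methods 1·2): 0.29 vs {0.33, 0.26, 0.34, 0.34} → fail.
TA (methods 1·3): 0.45 vs {0.31, 0.37, 0.32, 0.45} → fail.
TA (methods 2·3): 0.51 vs {0.31, 0.36, 0.31, 0.57} → fail.
3 of 9 fail.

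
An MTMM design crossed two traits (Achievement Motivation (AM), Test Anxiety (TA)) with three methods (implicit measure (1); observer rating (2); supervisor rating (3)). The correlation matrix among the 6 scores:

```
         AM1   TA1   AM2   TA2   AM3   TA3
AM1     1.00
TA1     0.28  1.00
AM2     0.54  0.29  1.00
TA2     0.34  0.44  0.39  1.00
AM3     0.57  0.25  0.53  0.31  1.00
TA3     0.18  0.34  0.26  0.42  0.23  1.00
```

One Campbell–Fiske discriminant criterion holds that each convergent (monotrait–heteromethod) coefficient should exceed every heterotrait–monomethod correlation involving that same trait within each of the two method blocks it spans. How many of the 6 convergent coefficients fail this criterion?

Each convergent coefficient versus the relevant comparison correlations:
AM (methods 1·2): 0.54 vs {0.28, 0.39} → pass.
AM (methods 1·3): 0.57 vs {0.28, 0.23} → pass.
AM (methods 2·3): 0.53 vs {0.39, 0.23} → pass.
TA (methods 1·2): 0.44 vs {0.28, 0.39} → pass.
TA (methods 1·3): 0.34 vs {0.28, 0.23} → pass.
TA (methods 2·3): 0.42 vs {0.39, 0.23} → pass.
0 of 6 fail.

0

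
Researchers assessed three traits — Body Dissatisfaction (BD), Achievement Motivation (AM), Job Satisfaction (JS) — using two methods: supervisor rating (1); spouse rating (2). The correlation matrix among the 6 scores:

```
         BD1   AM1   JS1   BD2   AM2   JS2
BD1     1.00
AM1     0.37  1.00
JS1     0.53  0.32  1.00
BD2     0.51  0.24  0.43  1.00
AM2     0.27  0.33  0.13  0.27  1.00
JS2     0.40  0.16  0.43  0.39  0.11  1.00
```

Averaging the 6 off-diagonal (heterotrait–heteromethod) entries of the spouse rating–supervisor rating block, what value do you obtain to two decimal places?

HTHM values (method 2 × method 1): 0.24, 0.43, 0.27, 0.13, 0.40, 0.16; mean = 1.63/6 = 0.27.

0.27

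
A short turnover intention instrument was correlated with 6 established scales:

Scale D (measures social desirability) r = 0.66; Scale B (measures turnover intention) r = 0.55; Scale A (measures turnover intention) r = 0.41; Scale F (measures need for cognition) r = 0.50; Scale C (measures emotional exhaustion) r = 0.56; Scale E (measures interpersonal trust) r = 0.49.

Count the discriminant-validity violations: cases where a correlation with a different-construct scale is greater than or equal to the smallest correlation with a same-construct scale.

Convergent (same construct = turnover intention): Scale B, Scale A.
Smallest convergent = 0.41. Discriminant values: 0.66, 0.50, 0.56, 0.49; count ≥ 0.41 → 4.

4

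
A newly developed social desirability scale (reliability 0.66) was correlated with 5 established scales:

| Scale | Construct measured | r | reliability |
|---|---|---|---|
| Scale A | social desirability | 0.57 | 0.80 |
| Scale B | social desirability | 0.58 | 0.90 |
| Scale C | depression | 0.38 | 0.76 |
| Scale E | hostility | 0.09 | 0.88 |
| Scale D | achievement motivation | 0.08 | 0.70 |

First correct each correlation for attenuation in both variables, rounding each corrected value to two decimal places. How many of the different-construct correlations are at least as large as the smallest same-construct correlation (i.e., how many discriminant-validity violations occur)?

0

Disattenuated r (r / √(r_scale · r_new)):
  Scale A (conv): 0.57 / √(0.80·0.66) = 0.78
  Scale B (conv): 0.58 / √(0.90·0.66) = 0.75
  Scale C (disc): 0.38 / √(0.76·0.66) = 0.54
  Scale E (disc): 0.09 / √(0.88·0.66) = 0.12
  Scale D (disc): 0.08 / √(0.70·0.66) = 0.12
Smallest convergent = 0.75. Discriminant values: 0.54, 0.12, 0.12; count ≥ 0.75 → 0.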